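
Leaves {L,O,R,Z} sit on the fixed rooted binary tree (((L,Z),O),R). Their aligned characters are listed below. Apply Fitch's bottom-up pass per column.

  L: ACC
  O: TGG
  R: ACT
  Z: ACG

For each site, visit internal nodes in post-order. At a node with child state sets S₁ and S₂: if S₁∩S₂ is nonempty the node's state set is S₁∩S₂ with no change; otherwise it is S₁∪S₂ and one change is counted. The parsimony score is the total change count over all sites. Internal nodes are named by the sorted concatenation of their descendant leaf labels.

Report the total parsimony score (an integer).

site 0, node LZ: L={A} ∩ Z={A} → {A} (+0)
site 0, node LOZ: LZ={A} ∪ O={T} → {A,T} (+1)
site 0, node LORZ: LOZ={A,T} ∩ R={A} → {A} (+0)
site 1, node LZ: L={C} ∩ Z={C} → {C} (+0)
site 1, node LOZ: LZ={C} ∪ O={G} → {C,G} (+1)
site 1, node LORZ: LOZ={C,G} ∩ R={C} → {C} (+0)
site 2, node LZ: L={C} ∪ Z={G} → {C,G} (+1)
site 2, node LOZ: LZ={C,G} ∩ O={G} → {G} (+0)
site 2, node LORZ: LOZ={G} ∪ R={T} → {G,T} (+1)
per-site changes: [1, 1, 2]; total = 4

4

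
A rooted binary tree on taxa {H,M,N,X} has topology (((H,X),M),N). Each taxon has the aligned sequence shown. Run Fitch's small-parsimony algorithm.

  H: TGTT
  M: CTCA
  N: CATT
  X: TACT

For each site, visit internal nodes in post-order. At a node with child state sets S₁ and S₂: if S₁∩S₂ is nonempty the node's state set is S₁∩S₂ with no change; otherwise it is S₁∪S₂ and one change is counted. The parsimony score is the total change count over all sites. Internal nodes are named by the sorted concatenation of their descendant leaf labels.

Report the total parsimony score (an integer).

[col 0] HX: children H:{T}, X:{T} ∩→ {T}; cost 0
[col 0] HMX: children HX:{T}, M:{C} ∪→ {C,T}; cost 1
[col 0] HMNX: children HMX:{C,T}, N:{C} ∩→ {C}; cost 0
[col 1] HX: children H:{G}, X:{A} ∪→ {A,G}; cost 1
[col 1] HMX: children HX:{A,G}, M:{T} ∪→ {A,G,T}; cost 1
[col 1] HMNX: children HMX:{A,G,T}, N:{A} ∩→ {A}; cost 0
[col 2] HX: children H:{T}, X:{C} ∪→ {C,T}; cost 1
[col 2] HMX: children HX:{C,T}, M:{C} ∩→ {C}; cost 0
[col 2] HMNX: children HMX:{C}, N:{T} ∪→ {C,T}; cost 1
[col 3] HX: children H:{T}, X:{T} ∩→ {T}; cost 0
[col 3] HMX: children HX:{T}, M:{A} ∪→ {A,T}; cost 1
[col 3] HMNX: children HMX:{A,T}, N:{T} ∩→ {T}; cost 0
per-site changes: [1, 2, 2, 1]; total = 6

6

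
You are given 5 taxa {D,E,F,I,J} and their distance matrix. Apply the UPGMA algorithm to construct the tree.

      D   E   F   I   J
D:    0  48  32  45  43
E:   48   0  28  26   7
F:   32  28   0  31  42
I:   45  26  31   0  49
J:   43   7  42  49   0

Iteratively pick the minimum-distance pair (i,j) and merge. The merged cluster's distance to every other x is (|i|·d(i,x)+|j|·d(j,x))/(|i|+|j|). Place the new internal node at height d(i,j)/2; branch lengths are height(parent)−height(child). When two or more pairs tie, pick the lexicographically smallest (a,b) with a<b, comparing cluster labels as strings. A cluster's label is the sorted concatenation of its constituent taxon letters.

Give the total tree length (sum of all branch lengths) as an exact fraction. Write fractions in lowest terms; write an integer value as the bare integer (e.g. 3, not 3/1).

iteration 1: select E,J (d=7); attach at lengths (7/2, 7/2); label the merged cluster EJ
  updated: d(D,EJ)=91/2, d(EJ,F)=35, d(EJ,I)=75/2
iteration 2: select F,I (d=31); attach at lengths (31/2, 31/2); label the merged cluster FI
  updated: d(D,FI)=77/2, d(EJ,FI)=145/4
iteration 3: select EJ,FI (d=145/4); attach at lengths (117/8, 21/8); label the merged cluster EFIJ
  updated: d(D,EFIJ)=42
iteration 4: select D,EFIJ (d=42); attach at lengths (21, 23/8); label the merged cluster DEFIJ
final tree: (D:21,((E:7/2,J:7/2):117/8,(F:31/2,I:31/2):21/8):23/8)
total length: 633/8

633/8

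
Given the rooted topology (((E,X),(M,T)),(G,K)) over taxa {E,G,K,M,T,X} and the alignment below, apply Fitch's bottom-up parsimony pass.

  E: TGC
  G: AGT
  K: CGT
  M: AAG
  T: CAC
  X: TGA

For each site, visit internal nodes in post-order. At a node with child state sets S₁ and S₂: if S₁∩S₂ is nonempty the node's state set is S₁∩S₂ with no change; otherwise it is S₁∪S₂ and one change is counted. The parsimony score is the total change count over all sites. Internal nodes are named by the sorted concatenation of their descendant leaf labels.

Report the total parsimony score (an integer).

[col 0] EX: children E:{T}, X:{T} ∩→ {T}; cost 0
[col 0] MT: children M:{A}, T:{C} ∪→ {A,C}; cost 1
[col 0] EMTX: children EX:{T}, MT:{A,C} ∪→ {A,C,T}; cost 1
[col 0] GK: children G:{A}, K:{C} ∪→ {A,C}; cost 1
[col 0] EGKMTX: children EMTX:{A,C,T}, GK:{A,C} ∩→ {A,C}; cost 0
[col 1] EX: children E:{G}, X:{G} ∩→ {G}; cost 0
[col 1] MT: children M:{A}, T:{A} ∩→ {A}; cost 0
[col 1] EMTX: children EX:{G}, MT:{A} ∪→ {A,G}; cost 1
[col 1] GK: children G:{G}, K:{G} ∩→ {G}; cost 0
[col 1] EGKMTX: children EMTX:{A,G}, GK:{G} ∩→ {G}; cost 0
[col 2] EX: children E:{C}, X:{A} ∪→ {A,C}; cost 1
[col 2] MT: children M:{G}, T:{C} ∪→ {C,G}; cost 1
[col 2] EMTX: children EX:{A,C}, MT:{C,G} ∩→ {C}; cost 0
[col 2] GK: children G:{T}, K:{T} ∩→ {T}; cost 0
[col 2] EGKMTX: children EMTX:{C}, GK:{T} ∪→ {C,T}; cost 1
per-site changes: [3, 1, 3]; total = 7

7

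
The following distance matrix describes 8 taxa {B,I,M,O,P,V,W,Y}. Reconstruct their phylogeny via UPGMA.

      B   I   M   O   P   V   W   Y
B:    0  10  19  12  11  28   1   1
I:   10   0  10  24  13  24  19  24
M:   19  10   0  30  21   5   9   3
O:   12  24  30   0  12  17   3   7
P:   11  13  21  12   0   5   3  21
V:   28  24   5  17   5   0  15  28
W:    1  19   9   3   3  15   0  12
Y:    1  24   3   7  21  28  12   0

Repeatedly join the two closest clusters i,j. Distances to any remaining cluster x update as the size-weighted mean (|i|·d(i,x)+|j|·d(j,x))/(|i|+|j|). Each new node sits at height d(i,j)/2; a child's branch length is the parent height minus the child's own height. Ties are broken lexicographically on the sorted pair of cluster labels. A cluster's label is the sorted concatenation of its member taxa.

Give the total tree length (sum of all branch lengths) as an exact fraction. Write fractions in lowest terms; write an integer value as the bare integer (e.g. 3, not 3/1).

1418/35

step 1: merge (B,W) at d=1; branch lengths B→1/2, W→1/2; new cluster BW
  updated: d(BW,I)=29/2, d(BW,M)=14, d(BW,O)=15/2, d(BW,P)=7, d(BW,V)=43/2, d(BW,Y)=13/2
step 2: merge (M,Y) at d=3; branch lengths M→3/2, Y→3/2; new cluster MY
  updated: d(BW,MY)=41/4, d(I,MY)=17, d(MY,O)=37/2, d(MY,P)=21, d(MY,V)=33/2
step 3: merge (P,V) at d=5; branch lengths P→5/2, V→5/2; new cluster PV
  updated: d(BW,PV)=57/4, d(I,PV)=37/2, d(MY,PV)=75/4, d(O,PV)=29/2
step 4: merge (BW,O) at d=15/2; branch lengths BW→13/4, O→15/4; new cluster BOW
  updated: d(BOW,I)=53/3, d(BOW,MY)=13, d(BOW,PV)=43/3
step 5: merge (BOW,MY) at d=13; branch lengths BOW→11/4, MY→5; new cluster BMOWY
  updated: d(BMOWY,I)=87/5, d(BMOWY,PV)=161/10
step 6: merge (BMOWY,PV) at d=161/10; branch lengths BMOWY→31/20, PV→111/20; new cluster BMOPVWY
  updated: d(BMOPVWY,I)=124/7
step 7: merge (BMOPVWY,I) at d=124/7; branch lengths BMOPVWY→113/140, I→62/7; new cluster BIMOPVWY
final tree: (((((B:1/2,W:1/2):13/4,O:15/4):11/4,(M:3/2,Y:3/2):5):31/20,(P:5/2,V:5/2):111/20):113/140,I:62/7)
total length: 1418/35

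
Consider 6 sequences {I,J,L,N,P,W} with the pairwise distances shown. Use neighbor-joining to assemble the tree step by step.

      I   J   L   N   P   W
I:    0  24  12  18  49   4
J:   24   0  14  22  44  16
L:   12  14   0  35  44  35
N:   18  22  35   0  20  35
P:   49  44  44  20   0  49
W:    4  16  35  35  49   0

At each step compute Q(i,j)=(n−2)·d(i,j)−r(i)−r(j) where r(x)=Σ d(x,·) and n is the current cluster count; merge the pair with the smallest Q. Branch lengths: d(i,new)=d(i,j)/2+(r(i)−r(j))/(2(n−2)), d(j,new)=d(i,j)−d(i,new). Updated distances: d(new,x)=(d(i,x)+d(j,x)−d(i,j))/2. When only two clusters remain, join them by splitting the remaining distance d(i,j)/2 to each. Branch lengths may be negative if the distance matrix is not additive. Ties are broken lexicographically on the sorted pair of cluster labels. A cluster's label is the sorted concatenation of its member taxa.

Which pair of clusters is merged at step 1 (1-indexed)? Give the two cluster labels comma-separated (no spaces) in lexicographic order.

iteration 1: select N,P (d=20, Q=-256); attach at lengths (1/2, 39/2); label the merged cluster NP
  updated: d(I,NP)=47/2, d(J,NP)=23, d(L,NP)=59/2, d(NP,W)=32
iteration 2: select I,W (d=4, Q=-277/2); attach at lengths (-23/12, 71/12); label the merged cluster IW
  updated: d(IW,J)=18, d(IW,L)=43/2, d(IW,NP)=103/4
iteration 3: select IW,NP (d=103/4, Q=-92); attach at lengths (77/8, 129/8); label the merged cluster INPW
  updated: d(INPW,J)=61/8, d(INPW,L)=101/8
iteration 4: select INPW,J (d=61/8, Q=-137/4); attach at lengths (25/8, 9/2); label the merged cluster IJNPW
  updated: d(IJNPW,L)=19/2
iteration 5: select IJNPW,L (d=19/2); attach at lengths (19/4, 19/4); label the merged cluster IJLNPW
final tree: ((((I:-23/12,W:71/12):77/8,(N:1/2,P:39/2):129/8):25/8,J:9/2):19/4,L:19/4)
total length: 535/8

N,P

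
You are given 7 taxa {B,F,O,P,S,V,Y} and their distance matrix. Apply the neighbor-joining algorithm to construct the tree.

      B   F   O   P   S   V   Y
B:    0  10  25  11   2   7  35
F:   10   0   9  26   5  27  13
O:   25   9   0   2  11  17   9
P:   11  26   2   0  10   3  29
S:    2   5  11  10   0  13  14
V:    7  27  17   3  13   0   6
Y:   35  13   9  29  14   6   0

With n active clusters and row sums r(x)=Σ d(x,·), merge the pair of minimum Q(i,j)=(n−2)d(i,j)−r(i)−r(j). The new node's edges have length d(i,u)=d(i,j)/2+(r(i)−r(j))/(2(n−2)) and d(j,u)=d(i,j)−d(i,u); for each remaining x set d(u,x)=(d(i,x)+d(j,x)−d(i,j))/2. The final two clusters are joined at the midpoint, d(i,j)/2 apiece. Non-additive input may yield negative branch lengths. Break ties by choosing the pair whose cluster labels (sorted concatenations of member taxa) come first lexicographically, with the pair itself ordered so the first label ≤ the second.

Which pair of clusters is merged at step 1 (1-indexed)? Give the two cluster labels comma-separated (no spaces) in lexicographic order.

iteration 1: select V,Y (d=6, Q=-149); attach at lengths (-3/10, 63/10); label the merged cluster VY
  updated: d(B,VY)=18, d(F,VY)=17, d(O,VY)=10, d(P,VY)=13, d(S,VY)=21/2
iteration 2: select O,P (d=2, Q=-111); attach at lengths (3/8, 13/8); label the merged cluster OP
  updated: d(B,OP)=17, d(F,OP)=33/2, d(OP,S)=19/2, d(OP,VY)=21/2
iteration 3: select OP,VY (d=21/2, Q=-78); attach at lengths (29/6, 17/3); label the merged cluster OPVY
  updated: d(B,OPVY)=49/4, d(F,OPVY)=23/2, d(OPVY,S)=19/4
iteration 4: select B,S (d=2, Q=-32); attach at lengths (33/8, -17/8); label the merged cluster BS
  updated: d(BS,F)=13/2, d(BS,OPVY)=15/2
iteration 5: select BS,F (d=13/2, Q=-51/2); attach at lengths (5/4, 21/4); label the merged cluster BFS
  updated: d(BFS,OPVY)=25/4
iteration 6: select BFS,OPVY (d=25/4); attach at lengths (25/8, 25/8); label the merged cluster BFOPSVY
final tree: (((B:33/8,S:-17/8):5/4,F:21/4):25/8,((O:3/8,P:13/8):29/6,(V:-3/10,Y:63/10):17/3):25/8)
total length: 133/4

V,Y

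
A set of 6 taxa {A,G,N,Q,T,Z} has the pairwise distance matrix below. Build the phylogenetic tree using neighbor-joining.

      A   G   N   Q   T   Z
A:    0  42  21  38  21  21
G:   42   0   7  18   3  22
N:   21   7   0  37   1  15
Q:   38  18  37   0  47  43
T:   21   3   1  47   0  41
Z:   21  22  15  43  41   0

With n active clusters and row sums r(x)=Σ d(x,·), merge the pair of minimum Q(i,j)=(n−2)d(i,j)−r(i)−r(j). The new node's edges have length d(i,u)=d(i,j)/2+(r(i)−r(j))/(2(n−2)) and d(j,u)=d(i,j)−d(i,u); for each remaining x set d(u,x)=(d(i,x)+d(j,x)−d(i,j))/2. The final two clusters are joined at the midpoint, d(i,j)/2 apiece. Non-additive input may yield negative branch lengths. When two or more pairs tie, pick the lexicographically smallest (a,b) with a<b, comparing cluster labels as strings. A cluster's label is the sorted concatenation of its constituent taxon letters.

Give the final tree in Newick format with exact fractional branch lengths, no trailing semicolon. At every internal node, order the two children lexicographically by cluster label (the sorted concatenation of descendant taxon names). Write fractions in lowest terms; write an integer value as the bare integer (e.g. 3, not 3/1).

((((A:113/12,Z:139/12):65/8,(G:-19/8,Q:163/8):69/8):43/8,N:-7/2):9/4,T:9/4)

1. join G+Q (d=18, Q=-203) ⇒ GQ; edges |G|=-19/8, |Q|=163/8
  updated: d(A,GQ)=31, d(GQ,N)=13, d(GQ,T)=16, d(GQ,Z)=47/2
2. join A+Z (d=21, Q=-263/2) ⇒ AZ; edges |A|=113/12, |Z|=139/12
  updated: d(AZ,GQ)=67/4, d(AZ,N)=15/2, d(AZ,T)=41/2
3. join AZ+GQ (d=67/4, Q=-57) ⇒ AGQZ; edges |AZ|=65/8, |GQ|=69/8
  updated: d(AGQZ,N)=15/8, d(AGQZ,T)=79/8
4. join AGQZ+N (d=15/8, Q=-51/4) ⇒ AGNQZ; edges |AGQZ|=43/8, |N|=-7/2
  updated: d(AGNQZ,T)=9/2
5. join AGNQZ+T (d=9/2) ⇒ AGNQTZ; edges |AGNQZ|=9/4, |T|=9/4
final tree: ((((A:113/12,Z:139/12):65/8,(G:-19/8,Q:163/8):69/8):43/8,N:-7/2):9/4,T:9/4)
total length: 497/8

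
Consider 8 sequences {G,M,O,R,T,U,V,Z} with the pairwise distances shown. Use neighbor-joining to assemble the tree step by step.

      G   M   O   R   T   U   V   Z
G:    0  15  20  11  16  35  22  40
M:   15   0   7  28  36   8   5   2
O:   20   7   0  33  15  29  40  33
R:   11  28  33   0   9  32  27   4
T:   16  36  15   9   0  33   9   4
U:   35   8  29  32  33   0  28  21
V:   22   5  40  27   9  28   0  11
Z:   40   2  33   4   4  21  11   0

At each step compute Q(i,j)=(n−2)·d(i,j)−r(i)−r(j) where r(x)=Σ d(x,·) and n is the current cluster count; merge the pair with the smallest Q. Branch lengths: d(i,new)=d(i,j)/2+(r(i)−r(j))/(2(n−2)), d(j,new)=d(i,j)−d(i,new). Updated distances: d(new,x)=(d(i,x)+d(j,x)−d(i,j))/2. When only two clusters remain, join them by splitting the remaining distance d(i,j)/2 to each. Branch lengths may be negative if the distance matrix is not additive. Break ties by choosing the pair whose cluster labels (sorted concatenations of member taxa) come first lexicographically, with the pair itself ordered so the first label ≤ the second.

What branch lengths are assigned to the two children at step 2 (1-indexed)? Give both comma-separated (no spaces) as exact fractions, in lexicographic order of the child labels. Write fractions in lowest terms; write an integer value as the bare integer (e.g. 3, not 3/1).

53/20,227/20

1. join M+U (d=8, Q=-239) ⇒ MU; edges |M|=-37/12, |U|=133/12
  updated: d(G,MU)=21, d(MU,O)=14, d(MU,R)=26, d(MU,T)=61/2, d(MU,V)=25/2, d(MU,Z)=15/2
2. join MU+O (d=14, Q=-393/2) ⇒ MOU; edges |MU|=53/20, |O|=227/20
  updated: d(G,MOU)=27/2, d(MOU,R)=45/2, d(MOU,T)=63/4, d(MOU,V)=77/4, d(MOU,Z)=53/4
3. join G+MOU (d=27/2, Q=-531/4) ⇒ GMOU; edges |G|=289/32, |MOU|=143/32
  updated: d(GMOU,R)=10, d(GMOU,T)=73/8, d(GMOU,V)=111/8, d(GMOU,Z)=159/8
4. join R+Z (d=4, Q=-615/8) ⇒ RZ; edges |R|=185/48, |Z|=7/48
  updated: d(GMOU,RZ)=207/16, d(RZ,T)=9/2, d(RZ,V)=17
5. join GMOU+V (d=111/8, Q=-769/16) ⇒ GMOUV; edges |GMOU|=381/64, |V|=507/64
  updated: d(GMOUV,RZ)=257/32, d(GMOUV,T)=17/8
6. join GMOUV+RZ (d=257/32, Q=-469/32) ⇒ GMORUVZ; edges |GMOUV|=181/64, |RZ|=333/64
  updated: d(GMORUVZ,T)=-45/64
7. join GMORUVZ+T (d=-45/64) ⇒ GMORTUVZ; edges |GMORUVZ|=-45/128, |T|=-45/128
final tree: ((((G:289/32,((M:-37/12,U:133/12):53/20,O:227/20):143/32):381/64,V:507/64):181/64,(R:185/48,Z:7/48):333/64):-45/128,T:-45/128)
total length: 3885/64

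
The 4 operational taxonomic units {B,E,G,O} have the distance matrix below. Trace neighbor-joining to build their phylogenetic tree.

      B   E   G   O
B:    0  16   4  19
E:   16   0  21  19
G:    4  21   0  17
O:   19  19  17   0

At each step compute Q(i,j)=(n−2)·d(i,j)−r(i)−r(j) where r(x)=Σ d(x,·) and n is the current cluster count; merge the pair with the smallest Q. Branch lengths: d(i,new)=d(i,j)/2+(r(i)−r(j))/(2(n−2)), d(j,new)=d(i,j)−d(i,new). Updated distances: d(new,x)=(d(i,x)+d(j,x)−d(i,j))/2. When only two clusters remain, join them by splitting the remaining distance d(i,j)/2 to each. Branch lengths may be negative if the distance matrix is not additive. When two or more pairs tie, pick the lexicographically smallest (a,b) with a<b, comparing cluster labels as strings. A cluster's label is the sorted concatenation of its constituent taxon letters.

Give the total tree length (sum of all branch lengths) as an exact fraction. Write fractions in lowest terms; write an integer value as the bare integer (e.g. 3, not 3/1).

119/4

iteration 1: select B,G (d=4, Q=-73); attach at lengths (5/4, 11/4); label the merged cluster BG
  updated: d(BG,E)=33/2, d(BG,O)=16
iteration 2: select BG,E (d=33/2, Q=-103/2); attach at lengths (27/4, 39/4); label the merged cluster BEG
  updated: d(BEG,O)=37/4
iteration 3: select BEG,O (d=37/4); attach at lengths (37/8, 37/8); label the merged cluster BEGO
final tree: (((B:5/4,G:11/4):27/4,E:39/4):37/8,O:37/8)
total length: 119/4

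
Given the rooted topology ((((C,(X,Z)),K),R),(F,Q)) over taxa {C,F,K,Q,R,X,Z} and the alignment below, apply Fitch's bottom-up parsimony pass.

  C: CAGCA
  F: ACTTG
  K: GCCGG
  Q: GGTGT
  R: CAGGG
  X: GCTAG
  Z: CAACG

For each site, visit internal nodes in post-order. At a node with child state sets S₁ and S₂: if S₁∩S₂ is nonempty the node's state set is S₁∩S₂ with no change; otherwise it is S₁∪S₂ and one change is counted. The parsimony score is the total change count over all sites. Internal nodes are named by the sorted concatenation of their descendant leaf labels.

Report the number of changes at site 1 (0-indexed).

XZ@0: {G} ∪ {C} = {C,G} (union, +1)
CXZ@0: {C} ∩ {C,G} = {C} (intersection, +0)
CKXZ@0: {C} ∪ {G} = {C,G} (union, +1)
CKRXZ@0: {C,G} ∩ {C} = {C} (intersection, +0)
FQ@0: {A} ∪ {G} = {A,G} (union, +1)
CFKQRXZ@0: {C} ∪ {A,G} = {A,C,G} (union, +1)
XZ@1: {C} ∪ {A} = {A,C} (union, +1)
CXZ@1: {A} ∩ {A,C} = {A} (intersection, +0)
CKXZ@1: {A} ∪ {C} = {A,C} (union, +1)
CKRXZ@1: {A,C} ∩ {A} = {A} (intersection, +0)
FQ@1: {C} ∪ {G} = {C,G} (union, +1)
CFKQRXZ@1: {A} ∪ {C,G} = {A,C,G} (union, +1)
XZ@2: {T} ∪ {A} = {A,T} (union, +1)
CXZ@2: {G} ∪ {A,T} = {A,G,T} (union, +1)
CKXZ@2: {A,G,T} ∪ {C} = {A,C,G,T} (union, +1)
CKRXZ@2: {A,C,G,T} ∩ {G} = {G} (intersection, +0)
FQ@2: {T} ∩ {T} = {T} (intersection, +0)
CFKQRXZ@2: {G} ∪ {T} = {G,T} (union, +1)
XZ@3: {A} ∪ {C} = {A,C} (union, +1)
CXZ@3: {C} ∩ {A,C} = {C} (intersection, +0)
CKXZ@3: {C} ∪ {G} = {C,G} (union, +1)
CKRXZ@3: {C,G} ∩ {G} = {G} (intersection, +0)
FQ@3: {T} ∪ {G} = {G,T} (union, +1)
CFKQRXZ@3: {G} ∩ {G,T} = {G} (intersection, +0)
XZ@4: {G} ∩ {G} = {G} (intersection, +0)
CXZ@4: {A} ∪ {G} = {A,G} (union, +1)
CKXZ@4: {A,G} ∩ {G} = {G} (intersection, +0)
CKRXZ@4: {G} ∩ {G} = {G} (intersection, +0)
FQ@4: {G} ∪ {T} = {G,T} (union, +1)
CFKQRXZ@4: {G} ∩ {G,T} = {G} (intersection, +0)
per-site changes: [4, 4, 4, 3, 2]; total = 17

4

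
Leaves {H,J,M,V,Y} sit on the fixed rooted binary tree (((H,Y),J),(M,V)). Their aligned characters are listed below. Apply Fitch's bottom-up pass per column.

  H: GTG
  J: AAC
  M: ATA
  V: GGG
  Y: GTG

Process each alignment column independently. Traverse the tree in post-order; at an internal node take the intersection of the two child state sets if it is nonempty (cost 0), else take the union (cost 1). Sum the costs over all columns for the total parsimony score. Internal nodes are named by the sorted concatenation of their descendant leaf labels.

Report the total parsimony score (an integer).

HY@0: {G} ∩ {G} = {G} (intersection, +0)
HJY@0: {G} ∪ {A} = {A,G} (union, +1)
MV@0: {A} ∪ {G} = {A,G} (union, +1)
HJMVY@0: {A,G} ∩ {A,G} = {A,G} (intersection, +0)
HY@1: {T} ∩ {T} = {T} (intersection, +0)
HJY@1: {T} ∪ {A} = {A,T} (union, +1)
MV@1: {T} ∪ {G} = {G,T} (union, +1)
HJMVY@1: {A,T} ∩ {G,T} = {T} (intersection, +0)
HY@2: {G} ∩ {G} = {G} (intersection, +0)
HJY@2: {G} ∪ {C} = {C,G} (union, +1)
MV@2: {A} ∪ {G} = {A,G} (union, +1)
HJMVY@2: {C,G} ∩ {A,G} = {G} (intersection, +0)
per-site changes: [2, 2, 2]; total = 6

6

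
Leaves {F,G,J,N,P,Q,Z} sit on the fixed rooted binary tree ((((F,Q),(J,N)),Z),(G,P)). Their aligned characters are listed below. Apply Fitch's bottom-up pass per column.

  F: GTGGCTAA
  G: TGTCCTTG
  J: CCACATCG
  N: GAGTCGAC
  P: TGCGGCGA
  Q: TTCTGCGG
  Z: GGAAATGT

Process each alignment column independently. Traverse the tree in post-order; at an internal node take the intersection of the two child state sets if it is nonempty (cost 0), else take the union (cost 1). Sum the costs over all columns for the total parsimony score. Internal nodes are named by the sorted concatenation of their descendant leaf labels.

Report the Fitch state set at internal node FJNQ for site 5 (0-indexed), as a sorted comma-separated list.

[col 0] FQ: children F:{G}, Q:{T} ∪→ {G,T}; cost 1
[col 0] JN: children J:{C}, N:{G} ∪→ {C,G}; cost 1
[col 0] FJNQ: children FQ:{G,T}, JN:{C,G} ∩→ {G}; cost 0
[col 0] FJNQZ: children FJNQ:{G}, Z:{G} ∩→ {G}; cost 0
[col 0] GP: children G:{T}, P:{T} ∩→ {T}; cost 0
[col 0] FGJNPQZ: children FJNQZ:{G}, GP:{T} ∪→ {G,T}; cost 1
[col 1] FQ: children F:{T}, Q:{T} ∩→ {T}; cost 0
[col 1] JN: children J:{C}, N:{A} ∪→ {A,C}; cost 1
[col 1] FJNQ: children FQ:{T}, JN:{A,C} ∪→ {A,C,T}; cost 1
[col 1] FJNQZ: children FJNQ:{A,C,T}, Z:{G} ∪→ {A,C,G,T}; cost 1
[col 1] GP: children G:{G}, P:{G} ∩→ {G}; cost 0
[col 1] FGJNPQZ: children FJNQZ:{A,C,G,T}, GP:{G} ∩→ {G}; cost 0
[col 2] FQ: children F:{G}, Q:{C} ∪→ {C,G}; cost 1
[col 2] JN: children J:{A}, N:{G} ∪→ {A,G}; cost 1
[col 2] FJNQ: children FQ:{C,G}, JN:{A,G} ∩→ {G}; cost 0
[col 2] FJNQZ: children FJNQ:{G}, Z:{A} ∪→ {A,G}; cost 1
[col 2] GP: children G:{T}, P:{C} ∪→ {C,T}; cost 1
[col 2] FGJNPQZ: children FJNQZ:{A,G}, GP:{C,T} ∪→ {A,C,G,T}; cost 1
[col 3] FQ: children F:{G}, Q:{T} ∪→ {G,T}; cost 1
[col 3] JN: children J:{C}, N:{T} ∪→ {C,T}; cost 1
[col 3] FJNQ: children FQ:{G,T}, JN:{C,T} ∩→ {T}; cost 0
[col 3] FJNQZ: children FJNQ:{T}, Z:{A} ∪→ {A,T}; cost 1
[col 3] GP: children G:{C}, P:{G} ∪→ {C,G}; cost 1
[col 3] FGJNPQZ: children FJNQZ:{A,T}, GP:{C,G} ∪→ {A,C,G,T}; cost 1
[col 4] FQ: children F:{C}, Q:{G} ∪→ {C,G}; cost 1
[col 4] JN: children J:{A}, N:{C} ∪→ {A,C}; cost 1
[col 4] FJNQ: children FQ:{C,G}, JN:{A,C} ∩→ {C}; cost 0
[col 4] FJNQZ: children FJNQ:{C}, Z:{A} ∪→ {A,C}; cost 1
[col 4] GP: children G:{C}, P:{G} ∪→ {C,G}; cost 1
[col 4] FGJNPQZ: children FJNQZ:{A,C}, GP:{C,G} ∩→ {C}; cost 0
[col 5] FQ: children F:{T}, Q:{C} ∪→ {C,T}; cost 1
[col 5] JN: children J:{T}, N:{G} ∪→ {G,T}; cost 1
[col 5] FJNQ: children FQ:{C,T}, JN:{G,T} ∩→ {T}; cost 0
[col 5] FJNQZ: children FJNQ:{T}, Z:{T} ∩→ {T}; cost 0
[col 5] GP: children G:{T}, P:{C} ∪→ {C,T}; cost 1
[col 5] FGJNPQZ: children FJNQZ:{T}, GP:{C,T} ∩→ {T}; cost 0
[col 6] FQ: children F:{A}, Q:{G} ∪→ {A,G}; cost 1
[col 6] JN: children J:{C}, N:{A} ∪→ {A,C}; cost 1
[col 6] FJNQ: children FQ:{A,G}, JN:{A,C} ∩→ {A}; cost 0
[col 6] FJNQZ: children FJNQ:{A}, Z:{G} ∪→ {A,G}; cost 1
[col 6] GP: children G:{T}, P:{G} ∪→ {G,T}; cost 1
[col 6] FGJNPQZ: children FJNQZ:{A,G}, GP:{G,T} ∩→ {G}; cost 0
[col 7] FQ: children F:{A}, Q:{G} ∪→ {A,G}; cost 1
[col 7] JN: children J:{G}, N:{C} ∪→ {C,G}; cost 1
[col 7] FJNQ: children FQ:{A,G}, JN:{C,G} ∩→ {G}; cost 0
[col 7] FJNQZ: children FJNQ:{G}, Z:{T} ∪→ {G,T}; cost 1
[col 7] GP: children G:{G}, P:{A} ∪→ {A,G}; cost 1
[col 7] FGJNPQZ: children FJNQZ:{G,T}, GP:{A,G} ∩→ {G}; cost 0
per-site changes: [3, 3, 5, 5, 4, 3, 4, 4]; total = 31

T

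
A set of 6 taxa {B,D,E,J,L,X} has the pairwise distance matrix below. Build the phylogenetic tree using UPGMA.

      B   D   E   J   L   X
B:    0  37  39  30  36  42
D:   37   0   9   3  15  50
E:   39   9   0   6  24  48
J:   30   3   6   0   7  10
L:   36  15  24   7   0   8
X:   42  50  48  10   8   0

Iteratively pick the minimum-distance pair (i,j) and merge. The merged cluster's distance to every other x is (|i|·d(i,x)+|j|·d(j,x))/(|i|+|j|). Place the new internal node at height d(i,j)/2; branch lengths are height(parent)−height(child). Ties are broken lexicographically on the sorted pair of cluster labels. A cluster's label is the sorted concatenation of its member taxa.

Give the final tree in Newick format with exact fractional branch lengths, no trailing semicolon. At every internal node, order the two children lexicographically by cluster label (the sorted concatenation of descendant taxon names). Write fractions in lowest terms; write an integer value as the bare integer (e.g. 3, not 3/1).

iteration 1: select D,J (d=3); attach at lengths (3/2, 3/2); label the merged cluster DJ
  updated: d(B,DJ)=67/2, d(DJ,E)=15/2, d(DJ,L)=11, d(DJ,X)=30
iteration 2: select DJ,E (d=15/2); attach at lengths (9/4, 15/4); label the merged cluster DEJ
  updated: d(B,DEJ)=106/3, d(DEJ,L)=46/3, d(DEJ,X)=36
iteration 3: select L,X (d=8); attach at lengths (4, 4); label the merged cluster LX
  updated: d(B,LX)=39, d(DEJ,LX)=77/3
iteration 4: select DEJ,LX (d=77/3); attach at lengths (109/12, 53/6); label the merged cluster DEJLX
  updated: d(B,DEJLX)=184/5
iteration 5: select B,DEJLX (d=184/5); attach at lengths (92/5, 167/30); label the merged cluster BDEJLX
final tree: (B:92/5,(((D:3/2,J:3/2):9/4,E:15/4):109/12,(L:4,X:4):53/6):167/30)
total length: 3533/60

(B:92/5,(((D:3/2,J:3/2):9/4,E:15/4):109/12,(L:4,X:4):53/6):167/30)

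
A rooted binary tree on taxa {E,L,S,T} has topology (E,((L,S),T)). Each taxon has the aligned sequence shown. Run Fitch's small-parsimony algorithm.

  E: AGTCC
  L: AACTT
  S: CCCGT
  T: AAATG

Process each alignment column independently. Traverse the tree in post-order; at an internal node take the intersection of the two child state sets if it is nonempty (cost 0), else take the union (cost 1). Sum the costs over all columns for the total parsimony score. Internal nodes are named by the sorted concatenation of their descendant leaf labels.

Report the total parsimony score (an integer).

9

LS@0: {A} ∪ {C} = {A,C} (union, +1)
LST@0: {A,C} ∩ {A} = {A} (intersection, +0)
ELST@0: {A} ∩ {A} = {A} (intersection, +0)
LS@1: {A} ∪ {C} = {A,C} (union, +1)
LST@1: {A,C} ∩ {A} = {A} (intersection, +0)
ELST@1: {G} ∪ {A} = {A,G} (union, +1)
LS@2: {C} ∩ {C} = {C} (intersection, +0)
LST@2: {C} ∪ {A} = {A,C} (union, +1)
ELST@2: {T} ∪ {A,C} = {A,C,T} (union, +1)
LS@3: {T} ∪ {G} = {G,T} (union, +1)
LST@3: {G,T} ∩ {T} = {T} (intersection, +0)
ELST@3: {C} ∪ {T} = {C,T} (union, +1)
LS@4: {T} ∩ {T} = {T} (intersection, +0)
LST@4: {T} ∪ {G} = {G,T} (union, +1)
ELST@4: {C} ∪ {G,T} = {C,G,T} (union, +1)
per-site changes: [1, 2, 2, 2, 2]; total = 9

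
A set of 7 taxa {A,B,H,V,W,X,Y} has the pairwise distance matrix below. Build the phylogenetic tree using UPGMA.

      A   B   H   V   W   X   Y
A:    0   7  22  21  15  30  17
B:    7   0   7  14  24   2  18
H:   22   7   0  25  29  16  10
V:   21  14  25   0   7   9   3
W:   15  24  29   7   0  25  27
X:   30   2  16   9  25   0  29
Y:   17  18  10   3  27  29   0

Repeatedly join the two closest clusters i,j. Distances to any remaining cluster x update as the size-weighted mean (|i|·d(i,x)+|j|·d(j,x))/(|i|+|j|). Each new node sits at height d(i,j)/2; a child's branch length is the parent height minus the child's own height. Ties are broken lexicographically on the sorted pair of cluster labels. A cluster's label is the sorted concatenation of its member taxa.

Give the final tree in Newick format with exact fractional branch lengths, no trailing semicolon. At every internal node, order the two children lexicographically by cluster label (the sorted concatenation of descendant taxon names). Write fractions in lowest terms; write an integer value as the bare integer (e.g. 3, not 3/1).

((A:15/2,W:15/2):59/20,(((B:1,X:1):19/4,H:23/4):3,(V:3/2,Y:3/2):29/4):17/10)

iteration 1: select B,X (d=2); attach at lengths (1, 1); label the merged cluster BX
  updated: d(A,BX)=37/2, d(BX,H)=23/2, d(BX,V)=23/2, d(BX,W)=49/2, d(BX,Y)=47/2
iteration 2: select V,Y (d=3); attach at lengths (3/2, 3/2); label the merged cluster VY
  updated: d(A,VY)=19, d(BX,VY)=35/2, d(H,VY)=35/2, d(VY,W)=17
iteration 3: select BX,H (d=23/2); attach at lengths (19/4, 23/4); label the merged cluster BHX
  updated: d(A,BHX)=59/3, d(BHX,VY)=35/2, d(BHX,W)=26
iteration 4: select A,W (d=15); attach at lengths (15/2, 15/2); label the merged cluster AW
  updated: d(AW,BHX)=137/6, d(AW,VY)=18
iteration 5: select BHX,VY (d=35/2); attach at lengths (3, 29/4); label the merged cluster BHVXY
  updated: d(AW,BHVXY)=209/10
iteration 6: select AW,BHVXY (d=209/10); attach at lengths (59/20, 17/10); label the merged cluster ABHVWXY
final tree: ((A:15/2,W:15/2):59/20,(((B:1,X:1):19/4,H:23/4):3,(V:3/2,Y:3/2):29/4):17/10)
total length: 227/5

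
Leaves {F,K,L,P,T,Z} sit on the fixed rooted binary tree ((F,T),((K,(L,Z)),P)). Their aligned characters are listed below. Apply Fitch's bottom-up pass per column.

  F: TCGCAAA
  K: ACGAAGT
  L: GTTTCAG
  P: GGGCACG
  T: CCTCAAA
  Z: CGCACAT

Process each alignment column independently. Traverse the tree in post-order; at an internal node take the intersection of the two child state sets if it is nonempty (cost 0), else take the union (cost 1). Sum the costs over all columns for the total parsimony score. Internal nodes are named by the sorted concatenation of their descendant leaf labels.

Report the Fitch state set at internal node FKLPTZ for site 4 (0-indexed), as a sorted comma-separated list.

site 0, node FT: F={T} ∪ T={C} → {C,T} (+1)
site 0, node LZ: L={G} ∪ Z={C} → {C,G} (+1)
site 0, node KLZ: K={A} ∪ LZ={C,G} → {A,C,G} (+1)
site 0, node KLPZ: KLZ={A,C,G} ∩ P={G} → {G} (+0)
site 0, node FKLPTZ: FT={C,T} ∪ KLPZ={G} → {C,G,T} (+1)
site 1, node FT: F={C} ∩ T={C} → {C} (+0)
site 1, node LZ: L={T} ∪ Z={G} → {G,T} (+1)
site 1, node KLZ: K={C} ∪ LZ={G,T} → {C,G,T} (+1)
site 1, node KLPZ: KLZ={C,G,T} ∩ P={G} → {G} (+0)
site 1, node FKLPTZ: FT={C} ∪ KLPZ={G} → {C,G} (+1)
site 2, node FT: F={G} ∪ T={T} → {G,T} (+1)
site 2, node LZ: L={T} ∪ Z={C} → {C,T} (+1)
site 2, node KLZ: K={G} ∪ LZ={C,T} → {C,G,T} (+1)
site 2, node KLPZ: KLZ={C,G,T} ∩ P={G} → {G} (+0)
site 2, node FKLPTZ: FT={G,T} ∩ KLPZ={G} → {G} (+0)
site 3, node FT: F={C} ∩ T={C} → {C} (+0)
site 3, node LZ: L={T} ∪ Z={A} → {A,T} (+1)
site 3, node KLZ: K={A} ∩ LZ={A,T} → {A} (+0)
site 3, node KLPZ: KLZ={A} ∪ P={C} → {A,C} (+1)
site 3, node FKLPTZ: FT={C} ∩ KLPZ={A,C} → {C} (+0)
site 4, node FT: F={A} ∩ T={A} → {A} (+0)
site 4, node LZ: L={C} ∩ Z={C} → {C} (+0)
site 4, node KLZ: K={A} ∪ LZ={C} → {A,C} (+1)
site 4, node KLPZ: KLZ={A,C} ∩ P={A} → {A} (+0)
site 4, node FKLPTZ: FT={A} ∩ KLPZ={A} → {A} (+0)
site 5, node FT: F={A} ∩ T={A} → {A} (+0)
site 5, node LZ: L={A} ∩ Z={A} → {A} (+0)
site 5, node KLZ: K={G} ∪ LZ={A} → {A,G} (+1)
site 5, node KLPZ: KLZ={A,G} ∪ P={C} → {A,C,G} (+1)
site 5, node FKLPTZ: FT={A} ∩ KLPZ={A,C,G} → {A} (+0)
site 6, node FT: F={A} ∩ T={A} → {A} (+0)
site 6, node LZ: L={G} ∪ Z={T} → {G,T} (+1)
site 6, node KLZ: K={T} ∩ LZ={G,T} → {T} (+0)
site 6, node KLPZ: KLZ={T} ∪ P={G} → {G,T} (+1)
site 6, node FKLPTZ: FT={A} ∪ KLPZ={G,T} → {A,G,T} (+1)
per-site changes: [4, 3, 3, 2, 1, 2, 3]; total = 18

A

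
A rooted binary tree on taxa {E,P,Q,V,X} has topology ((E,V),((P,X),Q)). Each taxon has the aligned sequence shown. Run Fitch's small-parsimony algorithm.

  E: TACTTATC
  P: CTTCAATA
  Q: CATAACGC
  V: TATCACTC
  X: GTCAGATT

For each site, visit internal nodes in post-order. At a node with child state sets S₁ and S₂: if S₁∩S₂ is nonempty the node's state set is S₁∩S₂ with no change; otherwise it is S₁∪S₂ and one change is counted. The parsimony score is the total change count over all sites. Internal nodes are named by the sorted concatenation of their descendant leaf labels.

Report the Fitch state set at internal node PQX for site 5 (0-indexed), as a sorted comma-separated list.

A,C

site 0, node EV: E={T} ∩ V={T} → {T} (+0)
site 0, node PX: P={C} ∪ X={G} → {C,G} (+1)
site 0, node PQX: PX={C,G} ∩ Q={C} → {C} (+0)
site 0, node EPQVX: EV={T} ∪ PQX={C} → {C,T} (+1)
site 1, node EV: E={A} ∩ V={A} → {A} (+0)
site 1, node PX: P={T} ∩ X={T} → {T} (+0)
site 1, node PQX: PX={T} ∪ Q={A} → {A,T} (+1)
site 1, node EPQVX: EV={A} ∩ PQX={A,T} → {A} (+0)
site 2, node EV: E={C} ∪ V={T} → {C,T} (+1)
site 2, node PX: P={T} ∪ X={C} → {C,T} (+1)
site 2, node PQX: PX={C,T} ∩ Q={T} → {T} (+0)
site 2, node EPQVX: EV={C,T} ∩ PQX={T} → {T} (+0)
site 3, node EV: E={T} ∪ V={C} → {C,T} (+1)
site 3, node PX: P={C} ∪ X={A} → {A,C} (+1)
site 3, node PQX: PX={A,C} ∩ Q={A} → {A} (+0)
site 3, node EPQVX: EV={C,T} ∪ PQX={A} → {A,C,T} (+1)
site 4, node EV: E={T} ∪ V={A} → {A,T} (+1)
site 4, node PX: P={A} ∪ X={G} → {A,G} (+1)
site 4, node PQX: PX={A,G} ∩ Q={A} → {A} (+0)
site 4, node EPQVX: EV={A,T} ∩ PQX={A} → {A} (+0)
site 5, node EV: E={A} ∪ V={C} → {A,C} (+1)
site 5, node PX: P={A} ∩ X={A} → {A} (+0)
site 5, node PQX: PX={A} ∪ Q={C} → {A,C} (+1)
site 5, node EPQVX: EV={A,C} ∩ PQX={A,C} → {A,C} (+0)
site 6, node EV: E={T} ∩ V={T} → {T} (+0)
site 6, node PX: P={T} ∩ X={T} → {T} (+0)
site 6, node PQX: PX={T} ∪ Q={G} → {G,T} (+1)
site 6, node EPQVX: EV={T} ∩ PQX={G,T} → {T} (+0)
site 7, node EV: E={C} ∩ V={C} → {C} (+0)
site 7, node PX: P={A} ∪ X={T} → {A,T} (+1)
site 7, node PQX: PX={A,T} ∪ Q={C} → {A,C,T} (+1)
site 7, node EPQVX: EV={C} ∩ PQX={A,C,T} → {C} (+0)
per-site changes: [2, 1, 2, 3, 2, 2, 1, 2]; total = 15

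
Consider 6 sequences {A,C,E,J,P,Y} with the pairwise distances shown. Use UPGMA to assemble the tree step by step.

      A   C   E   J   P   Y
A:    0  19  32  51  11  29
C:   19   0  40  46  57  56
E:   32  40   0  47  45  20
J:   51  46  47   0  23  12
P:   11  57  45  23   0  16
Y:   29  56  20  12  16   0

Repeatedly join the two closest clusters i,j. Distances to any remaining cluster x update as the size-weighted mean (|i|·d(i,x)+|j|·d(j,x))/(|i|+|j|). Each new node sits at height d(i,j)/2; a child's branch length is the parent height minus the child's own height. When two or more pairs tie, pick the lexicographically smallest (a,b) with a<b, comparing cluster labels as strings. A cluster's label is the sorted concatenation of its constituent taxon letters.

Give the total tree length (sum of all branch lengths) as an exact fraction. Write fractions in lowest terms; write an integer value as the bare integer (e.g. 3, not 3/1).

1. join A+P (d=11) ⇒ AP; edges |A|=11/2, |P|=11/2
  updated: d(AP,C)=38, d(AP,E)=77/2, d(AP,J)=37, d(AP,Y)=45/2
2. join J+Y (d=12) ⇒ JY; edges |J|=6, |Y|=6
  updated: d(AP,JY)=119/4, d(C,JY)=51, d(E,JY)=67/2
3. join AP+JY (d=119/4) ⇒ AJPY; edges |AP|=75/8, |JY|=71/8
  updated: d(AJPY,C)=89/2, d(AJPY,E)=36
4. join AJPY+E (d=36) ⇒ AEJPY; edges |AJPY|=25/8, |E|=18
  updated: d(AEJPY,C)=218/5
5. join AEJPY+C (d=218/5) ⇒ ACEJPY; edges |AEJPY|=19/5, |C|=109/5
final tree: ((((A:11/2,P:11/2):75/8,(J:6,Y:6):71/8):25/8,E:18):19/5,C:109/5)
total length: 3519/40

3519/40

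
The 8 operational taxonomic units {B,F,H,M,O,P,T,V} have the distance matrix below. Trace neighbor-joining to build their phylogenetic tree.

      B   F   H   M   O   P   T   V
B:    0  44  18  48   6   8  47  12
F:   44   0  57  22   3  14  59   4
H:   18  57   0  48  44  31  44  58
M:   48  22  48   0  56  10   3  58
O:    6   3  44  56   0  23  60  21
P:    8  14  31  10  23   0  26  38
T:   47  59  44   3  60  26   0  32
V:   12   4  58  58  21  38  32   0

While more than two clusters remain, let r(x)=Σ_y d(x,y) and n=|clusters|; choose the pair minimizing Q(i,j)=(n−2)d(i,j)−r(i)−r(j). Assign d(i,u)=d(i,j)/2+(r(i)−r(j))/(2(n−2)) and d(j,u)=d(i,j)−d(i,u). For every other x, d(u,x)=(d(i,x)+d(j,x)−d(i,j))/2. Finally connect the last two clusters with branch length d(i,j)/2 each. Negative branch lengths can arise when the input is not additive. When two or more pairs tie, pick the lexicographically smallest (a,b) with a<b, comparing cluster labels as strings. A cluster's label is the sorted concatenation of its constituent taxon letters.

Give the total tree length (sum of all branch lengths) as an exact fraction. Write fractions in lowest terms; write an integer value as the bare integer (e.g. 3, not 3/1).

2551/32

iteration 1: select M,T (d=3, Q=-498); attach at lengths (-2/3, 11/3); label the merged cluster MT
  updated: d(B,MT)=46, d(F,MT)=39, d(H,MT)=89/2, d(MT,O)=113/2, d(MT,P)=33/2, d(MT,V)=87/2
iteration 2: select F,V (d=4, Q=-635/2); attach at lengths (9/20, 71/20); label the merged cluster FV
  updated: d(B,FV)=26, d(FV,H)=111/2, d(FV,MT)=157/4, d(FV,O)=10, d(FV,P)=24
iteration 3: select FV,O (d=10, Q=-1017/4); attach at lengths (221/32, 99/32); label the merged cluster FOV
  updated: d(B,FOV)=11, d(FOV,H)=179/4, d(FOV,MT)=343/8, d(FOV,P)=37/2
iteration 4: select MT,P (d=33/2, Q=-1395/8); attach at lengths (1003/48, -211/48); label the merged cluster MPT
  updated: d(B,MPT)=75/4, d(FOV,MPT)=359/16, d(H,MPT)=59/2
iteration 5: select B,H (d=18, Q=-104); attach at lengths (-17/8, 161/8); label the merged cluster BH
  updated: d(BH,FOV)=151/8, d(BH,MPT)=121/8
iteration 6: select BH,FOV (d=151/8, Q=-903/16); attach at lengths (185/32, 419/32); label the merged cluster BFHOV
  updated: d(BFHOV,MPT)=299/32
iteration 7: select BFHOV,MPT (d=299/32); attach at lengths (299/64, 299/64); label the merged cluster BFHMOPTV
final tree: (((B:-17/8,H:161/8):185/32,((F:9/20,V:71/20):221/32,O:99/32):419/32):299/64,((M:-2/3,T:11/3):1003/48,P:-211/48):299/64)
total length: 2551/32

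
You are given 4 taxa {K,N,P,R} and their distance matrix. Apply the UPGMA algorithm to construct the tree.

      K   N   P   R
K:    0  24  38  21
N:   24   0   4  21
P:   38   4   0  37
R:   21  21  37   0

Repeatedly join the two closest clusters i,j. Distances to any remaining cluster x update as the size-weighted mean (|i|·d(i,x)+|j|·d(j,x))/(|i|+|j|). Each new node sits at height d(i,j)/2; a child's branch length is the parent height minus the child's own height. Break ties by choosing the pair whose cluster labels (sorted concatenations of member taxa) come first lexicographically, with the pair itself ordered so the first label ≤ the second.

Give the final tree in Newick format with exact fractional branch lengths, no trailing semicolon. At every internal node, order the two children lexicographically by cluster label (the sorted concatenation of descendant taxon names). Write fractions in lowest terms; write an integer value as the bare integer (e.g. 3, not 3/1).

1. join N+P (d=4) ⇒ NP; edges |N|=2, |P|=2
  updated: d(K,NP)=31, d(NP,R)=29
2. join K+R (d=21) ⇒ KR; edges |K|=21/2, |R|=21/2
  updated: d(KR,NP)=30
3. join KR+NP (d=30) ⇒ KNPR; edges |KR|=9/2, |NP|=13
final tree: ((K:21/2,R:21/2):9/2,(N:2,P:2):13)
total length: 85/2

((K:21/2,R:21/2):9/2,(N:2,P:2):13)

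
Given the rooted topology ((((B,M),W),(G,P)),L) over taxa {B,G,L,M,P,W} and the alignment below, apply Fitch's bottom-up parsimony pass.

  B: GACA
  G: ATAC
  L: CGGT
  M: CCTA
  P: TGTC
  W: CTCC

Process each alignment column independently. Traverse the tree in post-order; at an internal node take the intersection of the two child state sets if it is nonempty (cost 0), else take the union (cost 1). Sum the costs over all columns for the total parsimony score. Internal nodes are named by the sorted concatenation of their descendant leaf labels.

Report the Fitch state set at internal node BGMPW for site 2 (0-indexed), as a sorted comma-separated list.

A,C,T

BM@0: {G} ∪ {C} = {C,G} (union, +1)
BMW@0: {C,G} ∩ {C} = {C} (intersection, +0)
GP@0: {A} ∪ {T} = {A,T} (union, +1)
BGMPW@0: {C} ∪ {A,T} = {A,C,T} (union, +1)
BGLMPW@0: {A,C,T} ∩ {C} = {C} (intersection, +0)
BM@1: {A} ∪ {C} = {A,C} (union, +1)
BMW@1: {A,C} ∪ {T} = {A,C,T} (union, +1)
GP@1: {T} ∪ {G} = {G,T} (union, +1)
BGMPW@1: {A,C,T} ∩ {G,T} = {T} (intersection, +0)
BGLMPW@1: {T} ∪ {G} = {G,T} (union, +1)
BM@2: {C} ∪ {T} = {C,T} (union, +1)
BMW@2: {C,T} ∩ {C} = {C} (intersection, +0)
GP@2: {A} ∪ {T} = {A,T} (union, +1)
BGMPW@2: {C} ∪ {A,T} = {A,C,T} (union, +1)
BGLMPW@2: {A,C,T} ∪ {G} = {A,C,G,T} (union, +1)
BM@3: {A} ∩ {A} = {A} (intersection, +0)
BMW@3: {A} ∪ {C} = {A,C} (union, +1)
GP@3: {C} ∩ {C} = {C} (intersection, +0)
BGMPW@3: {A,C} ∩ {C} = {C} (intersection, +0)
BGLMPW@3: {C} ∪ {T} = {C,T} (union, +1)
per-site changes: [3, 4, 4, 2]; total = 13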